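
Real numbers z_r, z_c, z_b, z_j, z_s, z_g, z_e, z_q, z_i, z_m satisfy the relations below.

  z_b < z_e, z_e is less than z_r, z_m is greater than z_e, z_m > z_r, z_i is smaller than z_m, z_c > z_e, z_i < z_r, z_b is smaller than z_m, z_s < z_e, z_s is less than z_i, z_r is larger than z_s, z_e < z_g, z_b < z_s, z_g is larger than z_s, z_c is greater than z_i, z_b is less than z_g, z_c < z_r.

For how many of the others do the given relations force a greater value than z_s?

Directly above z_s: z_e, z_g, z_i, z_r.
One step further: z_c, z_m (6 so far).
Nothing else is reachable above z_s; 6 in all.

6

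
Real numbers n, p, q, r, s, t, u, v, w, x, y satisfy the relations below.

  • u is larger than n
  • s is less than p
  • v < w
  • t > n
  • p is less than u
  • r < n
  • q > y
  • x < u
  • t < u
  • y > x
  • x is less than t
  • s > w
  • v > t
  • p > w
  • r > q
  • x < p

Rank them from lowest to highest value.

Each adjacent pair is fixed by a given relation: x < y; y < q; q < r; r < n; n < t; t < v; v < w; w < s; s < p; p < u. Chaining them end to end gives the full order.

x < y < q < r < n < t < v < w < s < p < u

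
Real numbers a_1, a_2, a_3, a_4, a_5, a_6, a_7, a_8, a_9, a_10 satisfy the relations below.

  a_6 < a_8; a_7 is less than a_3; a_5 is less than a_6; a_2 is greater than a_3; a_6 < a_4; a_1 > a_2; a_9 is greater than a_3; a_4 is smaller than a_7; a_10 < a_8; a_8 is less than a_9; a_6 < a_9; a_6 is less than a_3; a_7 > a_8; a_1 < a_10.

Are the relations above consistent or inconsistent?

inconsistent

Chaining the given relations yields a_7 < a_3 < a_2 < a_1 < a_10 < a_8, so a_7 < a_8. But one relation states a_8 < a_7. These cannot both hold.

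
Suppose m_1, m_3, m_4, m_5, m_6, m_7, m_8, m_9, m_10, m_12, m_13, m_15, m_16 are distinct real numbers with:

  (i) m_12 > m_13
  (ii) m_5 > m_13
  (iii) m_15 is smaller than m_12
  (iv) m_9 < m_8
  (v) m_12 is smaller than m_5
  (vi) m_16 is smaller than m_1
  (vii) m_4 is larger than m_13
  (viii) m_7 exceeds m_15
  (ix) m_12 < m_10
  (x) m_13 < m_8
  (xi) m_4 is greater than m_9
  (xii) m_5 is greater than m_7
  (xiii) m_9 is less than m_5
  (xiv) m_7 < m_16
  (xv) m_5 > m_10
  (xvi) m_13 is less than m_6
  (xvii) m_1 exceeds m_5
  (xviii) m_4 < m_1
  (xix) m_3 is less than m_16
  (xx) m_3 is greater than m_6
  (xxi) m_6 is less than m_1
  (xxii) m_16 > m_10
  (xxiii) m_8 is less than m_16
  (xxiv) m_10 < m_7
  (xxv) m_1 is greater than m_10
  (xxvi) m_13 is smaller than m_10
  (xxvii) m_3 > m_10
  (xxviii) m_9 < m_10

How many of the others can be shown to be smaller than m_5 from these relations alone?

Directly below m_5: m_13, m_12, m_9, m_10, m_7.
One step further: m_15 (6 so far).
No other element is forced below m_5 by the given relations, so the count is 6.

6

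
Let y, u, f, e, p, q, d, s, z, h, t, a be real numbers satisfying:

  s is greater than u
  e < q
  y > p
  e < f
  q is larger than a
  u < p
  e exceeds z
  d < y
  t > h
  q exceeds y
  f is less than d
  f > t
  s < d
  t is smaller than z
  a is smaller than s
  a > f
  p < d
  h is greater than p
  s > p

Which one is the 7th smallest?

f

The consecutive relations fix a unique order: u < p < h < t < z < e < f < a < s < d < y < q.
Counting 7 from the smallest end gives f.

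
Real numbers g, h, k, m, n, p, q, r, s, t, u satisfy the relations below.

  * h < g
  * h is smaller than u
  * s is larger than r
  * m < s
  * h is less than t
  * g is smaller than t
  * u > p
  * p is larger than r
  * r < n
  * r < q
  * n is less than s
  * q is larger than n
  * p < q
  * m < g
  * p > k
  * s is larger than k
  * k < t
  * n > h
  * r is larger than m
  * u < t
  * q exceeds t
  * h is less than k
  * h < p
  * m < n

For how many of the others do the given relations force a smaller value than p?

From p the given relations immediately reach h, k, r.
From those, m — 4 in total.
No other element is forced below p by the given relations, so the count is 4.

4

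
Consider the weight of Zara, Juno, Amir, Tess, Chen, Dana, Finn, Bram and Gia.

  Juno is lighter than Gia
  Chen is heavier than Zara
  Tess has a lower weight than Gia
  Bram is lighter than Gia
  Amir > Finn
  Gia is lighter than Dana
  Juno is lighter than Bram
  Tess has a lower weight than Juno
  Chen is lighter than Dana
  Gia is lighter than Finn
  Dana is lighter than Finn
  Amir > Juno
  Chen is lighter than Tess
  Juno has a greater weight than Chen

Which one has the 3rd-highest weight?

Dana

The consecutive relations fix a unique order: Zara < Chen < Tess < Juno < Bram < Gia < Dana < Finn < Amir.
The 3rd largest is Dana.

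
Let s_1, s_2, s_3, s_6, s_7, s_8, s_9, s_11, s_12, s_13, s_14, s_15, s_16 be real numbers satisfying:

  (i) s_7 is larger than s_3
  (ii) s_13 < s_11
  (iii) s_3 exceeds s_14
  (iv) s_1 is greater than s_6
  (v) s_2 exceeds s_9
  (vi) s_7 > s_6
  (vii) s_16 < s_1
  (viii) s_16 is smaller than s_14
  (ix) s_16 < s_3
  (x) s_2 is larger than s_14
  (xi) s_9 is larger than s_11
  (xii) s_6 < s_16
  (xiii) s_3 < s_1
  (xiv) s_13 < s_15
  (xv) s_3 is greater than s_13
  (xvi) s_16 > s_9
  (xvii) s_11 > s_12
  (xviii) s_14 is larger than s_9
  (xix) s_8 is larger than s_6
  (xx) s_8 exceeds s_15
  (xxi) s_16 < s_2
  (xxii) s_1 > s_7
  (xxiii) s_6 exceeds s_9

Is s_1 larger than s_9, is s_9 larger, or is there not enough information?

s_1

s_9 < s_6 and s_6 < s_16 give s_9 < s_16.
With s_16 < s_14: s_9 < s_6 < s_16 < s_14.
Then s_14 < s_3 extends the chain to s_3.
With s_3 < s_1: s_9 < s_6 < s_16 < s_14 < s_3 < s_1.
So s_1 is larger.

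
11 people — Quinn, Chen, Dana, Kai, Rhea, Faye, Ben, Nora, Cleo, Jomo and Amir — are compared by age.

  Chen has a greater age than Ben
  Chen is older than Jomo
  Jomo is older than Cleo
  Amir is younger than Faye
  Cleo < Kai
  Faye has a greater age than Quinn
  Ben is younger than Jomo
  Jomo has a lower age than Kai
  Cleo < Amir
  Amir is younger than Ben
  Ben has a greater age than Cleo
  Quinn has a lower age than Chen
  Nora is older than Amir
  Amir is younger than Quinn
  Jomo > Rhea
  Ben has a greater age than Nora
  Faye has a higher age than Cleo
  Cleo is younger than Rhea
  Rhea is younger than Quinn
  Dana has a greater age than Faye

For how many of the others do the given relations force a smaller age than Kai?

From Kai the given relations immediately reach Cleo, Jomo.
From those, Ben, Rhea — 4 in total.
From those, Amir, Nora — 6 in total.
No other element is forced below Kai by the given relations, so the count is 6.

6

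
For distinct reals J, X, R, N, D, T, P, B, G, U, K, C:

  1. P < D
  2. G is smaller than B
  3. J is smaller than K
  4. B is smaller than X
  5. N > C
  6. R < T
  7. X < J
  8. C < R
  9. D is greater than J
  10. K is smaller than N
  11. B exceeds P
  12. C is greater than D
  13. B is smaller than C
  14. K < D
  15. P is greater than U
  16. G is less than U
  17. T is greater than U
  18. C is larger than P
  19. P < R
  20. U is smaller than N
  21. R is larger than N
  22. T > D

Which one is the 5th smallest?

Chaining the given pairs: G < U < P < B < X < J < K < D < C < N < R < T.
Counting 5 from the smallest end gives X.

X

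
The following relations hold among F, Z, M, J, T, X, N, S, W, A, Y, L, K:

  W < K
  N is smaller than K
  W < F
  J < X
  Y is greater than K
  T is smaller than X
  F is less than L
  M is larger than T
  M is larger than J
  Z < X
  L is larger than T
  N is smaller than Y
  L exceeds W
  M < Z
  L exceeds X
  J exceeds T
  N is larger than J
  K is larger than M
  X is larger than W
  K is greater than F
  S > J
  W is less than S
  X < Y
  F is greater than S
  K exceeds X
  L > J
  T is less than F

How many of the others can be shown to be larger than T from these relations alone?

The elements the relations force above T are J, M, S, N, F, Z, X, K, L, Y — no chain reaches any other.
That is 10.

10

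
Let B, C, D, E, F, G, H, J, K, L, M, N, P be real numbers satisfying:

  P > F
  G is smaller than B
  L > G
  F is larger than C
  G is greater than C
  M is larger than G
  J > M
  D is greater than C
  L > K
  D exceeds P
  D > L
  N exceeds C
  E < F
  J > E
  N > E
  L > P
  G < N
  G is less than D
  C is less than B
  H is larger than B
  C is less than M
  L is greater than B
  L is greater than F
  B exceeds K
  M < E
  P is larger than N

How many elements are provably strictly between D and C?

The relations place C below D. An element lies strictly between them when it is forced above C and also forced below D.
Above C: {G, B, M, E, F, N, P, H, L, J}. Below D: {K, G, B, M, E, F, N, P, L}.
Intersection: {G, B, M, E, F, N, P, L} — 8.

8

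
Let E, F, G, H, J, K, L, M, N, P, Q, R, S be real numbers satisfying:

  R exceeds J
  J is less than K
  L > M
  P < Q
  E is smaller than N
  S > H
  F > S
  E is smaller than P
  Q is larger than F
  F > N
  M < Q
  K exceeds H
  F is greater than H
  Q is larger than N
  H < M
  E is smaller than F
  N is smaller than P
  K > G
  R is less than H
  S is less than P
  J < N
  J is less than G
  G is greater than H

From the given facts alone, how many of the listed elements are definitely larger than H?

From H the given relations immediately reach S, M, F, G, K.
From those, L, P, Q — 8 in total.
Nothing else is reachable above H; 8 in all.

8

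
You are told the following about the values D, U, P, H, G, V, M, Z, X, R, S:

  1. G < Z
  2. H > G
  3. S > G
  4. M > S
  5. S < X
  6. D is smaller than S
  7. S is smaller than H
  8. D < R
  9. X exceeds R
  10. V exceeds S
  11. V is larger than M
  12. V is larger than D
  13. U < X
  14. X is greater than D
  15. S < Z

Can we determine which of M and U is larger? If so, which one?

Following every chain through U: above U we get X.
M is not reached, and no chain runs the other way from M to U.
So the given relations leave the order of U and M undetermined.

undetermined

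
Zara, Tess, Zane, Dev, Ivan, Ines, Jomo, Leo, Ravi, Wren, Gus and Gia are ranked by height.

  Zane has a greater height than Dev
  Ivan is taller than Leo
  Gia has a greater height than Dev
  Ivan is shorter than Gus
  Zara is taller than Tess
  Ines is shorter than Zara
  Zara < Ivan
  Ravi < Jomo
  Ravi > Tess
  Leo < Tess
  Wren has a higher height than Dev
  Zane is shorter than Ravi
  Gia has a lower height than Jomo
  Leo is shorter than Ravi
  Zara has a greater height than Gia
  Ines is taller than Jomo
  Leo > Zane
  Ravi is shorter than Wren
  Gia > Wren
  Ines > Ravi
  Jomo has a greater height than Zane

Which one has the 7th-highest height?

Wren

Piecing the relations together gives one ordering: Dev < Zane < Leo < Tess < Ravi < Wren < Gia < Jomo < Ines < Zara < Ivan < Gus.
Counting 7 from the largest end gives Wren.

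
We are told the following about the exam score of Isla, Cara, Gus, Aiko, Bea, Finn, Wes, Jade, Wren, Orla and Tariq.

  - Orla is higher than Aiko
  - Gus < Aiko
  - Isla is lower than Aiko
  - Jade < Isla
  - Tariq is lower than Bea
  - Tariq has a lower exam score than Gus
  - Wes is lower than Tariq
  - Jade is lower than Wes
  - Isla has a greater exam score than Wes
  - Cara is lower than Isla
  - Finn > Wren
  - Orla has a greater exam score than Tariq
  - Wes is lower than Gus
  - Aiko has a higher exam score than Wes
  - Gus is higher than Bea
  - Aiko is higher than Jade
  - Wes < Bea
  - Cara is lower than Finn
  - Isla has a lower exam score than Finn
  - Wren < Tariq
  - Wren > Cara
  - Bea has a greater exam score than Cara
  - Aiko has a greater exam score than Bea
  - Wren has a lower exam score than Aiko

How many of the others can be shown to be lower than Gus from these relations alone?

Directly below Gus: Wes, Tariq, Bea.
One step further: Jade, Cara, Wren (6 so far).
Nothing else is reachable below Gus; 6 in all.

6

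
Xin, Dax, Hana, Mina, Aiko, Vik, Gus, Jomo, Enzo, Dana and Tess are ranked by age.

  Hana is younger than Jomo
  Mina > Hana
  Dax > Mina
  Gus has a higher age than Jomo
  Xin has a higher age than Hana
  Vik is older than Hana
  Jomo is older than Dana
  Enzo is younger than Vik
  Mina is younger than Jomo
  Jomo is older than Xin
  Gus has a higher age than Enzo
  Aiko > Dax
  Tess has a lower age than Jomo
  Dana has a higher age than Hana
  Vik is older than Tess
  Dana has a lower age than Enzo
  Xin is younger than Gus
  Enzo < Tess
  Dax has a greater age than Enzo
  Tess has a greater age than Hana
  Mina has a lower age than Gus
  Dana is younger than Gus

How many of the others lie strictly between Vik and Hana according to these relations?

Chaining upward from Hana reaches: Dana, Enzo, Tess, Mina, Dax, Xin, Aiko, Jomo, Gus.
Chaining downward from Vik reaches: Dana, Enzo, Tess.
Strictly between Hana and Vik are those in both lists: Dana, Enzo, Tess — 3 elements.

3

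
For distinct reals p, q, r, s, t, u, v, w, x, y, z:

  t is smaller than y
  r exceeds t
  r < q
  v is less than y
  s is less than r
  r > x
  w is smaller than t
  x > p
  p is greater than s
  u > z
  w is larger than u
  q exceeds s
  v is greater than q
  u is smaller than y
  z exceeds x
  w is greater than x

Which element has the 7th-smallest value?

Chaining the given pairs: s < p < x < z < u < w < t < r < q < v < y.
Counting 7 from the smallest end gives t.

t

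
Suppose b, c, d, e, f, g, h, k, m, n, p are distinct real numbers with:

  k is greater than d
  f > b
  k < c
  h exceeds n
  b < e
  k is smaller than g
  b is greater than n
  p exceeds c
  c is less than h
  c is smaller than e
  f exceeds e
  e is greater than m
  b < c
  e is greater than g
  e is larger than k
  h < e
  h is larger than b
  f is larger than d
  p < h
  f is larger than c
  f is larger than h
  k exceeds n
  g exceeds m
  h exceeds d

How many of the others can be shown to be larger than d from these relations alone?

7

From d the given relations immediately reach k, h, f.
From those, g, c, e — 6 in total.
From those, p — 7 in total.
Nothing else is reachable above d; 7 in all.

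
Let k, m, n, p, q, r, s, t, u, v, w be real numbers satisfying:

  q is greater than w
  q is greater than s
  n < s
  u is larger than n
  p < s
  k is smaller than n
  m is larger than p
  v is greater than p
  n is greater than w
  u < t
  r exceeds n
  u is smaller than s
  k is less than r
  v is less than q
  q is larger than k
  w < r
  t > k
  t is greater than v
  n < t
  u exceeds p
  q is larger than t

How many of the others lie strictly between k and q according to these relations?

The relations place k below q. An element lies strictly between them when it is forced above k and also forced below q.
Above k: {n, u, r, t, s}. Below q: {w, n, p, u, v, t, s}.
Intersection: {n, u, t, s} — 4.

4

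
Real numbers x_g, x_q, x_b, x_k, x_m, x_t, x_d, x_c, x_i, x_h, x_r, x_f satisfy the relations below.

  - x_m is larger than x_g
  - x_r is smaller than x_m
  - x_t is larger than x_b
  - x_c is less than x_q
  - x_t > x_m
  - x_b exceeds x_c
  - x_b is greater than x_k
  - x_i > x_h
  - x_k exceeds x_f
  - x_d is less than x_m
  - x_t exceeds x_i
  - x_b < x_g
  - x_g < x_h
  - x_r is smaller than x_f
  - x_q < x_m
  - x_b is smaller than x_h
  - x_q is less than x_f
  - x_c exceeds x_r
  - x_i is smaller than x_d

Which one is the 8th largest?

The consecutive relations fix a unique order: x_r < x_c < x_q < x_f < x_k < x_b < x_g < x_h < x_i < x_d < x_m < x_t.
Counting 8 from the largest end gives x_k.

x_k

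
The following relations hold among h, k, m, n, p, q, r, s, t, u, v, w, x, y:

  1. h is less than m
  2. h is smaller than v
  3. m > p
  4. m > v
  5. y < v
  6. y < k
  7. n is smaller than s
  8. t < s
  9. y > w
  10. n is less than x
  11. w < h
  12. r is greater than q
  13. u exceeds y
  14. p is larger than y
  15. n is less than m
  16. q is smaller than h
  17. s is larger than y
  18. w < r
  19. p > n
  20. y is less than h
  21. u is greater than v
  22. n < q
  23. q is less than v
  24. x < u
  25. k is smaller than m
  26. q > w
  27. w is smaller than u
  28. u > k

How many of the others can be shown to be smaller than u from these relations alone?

Directly below u: w, x, y, k, v.
One step further: n, q, h (8 so far).
No other element is forced below u by the given relations, so the count is 8.

8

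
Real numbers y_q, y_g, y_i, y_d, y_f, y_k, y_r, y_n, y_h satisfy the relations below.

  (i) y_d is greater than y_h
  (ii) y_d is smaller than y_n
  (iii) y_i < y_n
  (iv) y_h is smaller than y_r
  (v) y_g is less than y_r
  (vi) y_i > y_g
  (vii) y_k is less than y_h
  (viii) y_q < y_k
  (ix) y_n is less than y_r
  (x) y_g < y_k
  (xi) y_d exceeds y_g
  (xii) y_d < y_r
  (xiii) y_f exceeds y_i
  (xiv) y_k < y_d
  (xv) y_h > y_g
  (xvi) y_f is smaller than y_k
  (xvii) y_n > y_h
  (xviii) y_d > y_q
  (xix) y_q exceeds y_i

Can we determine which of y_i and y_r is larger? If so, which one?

Following the relations from y_i: y_i < y_f < y_k < y_h < y_d < y_n < y_r.
So y_r is larger.

y_r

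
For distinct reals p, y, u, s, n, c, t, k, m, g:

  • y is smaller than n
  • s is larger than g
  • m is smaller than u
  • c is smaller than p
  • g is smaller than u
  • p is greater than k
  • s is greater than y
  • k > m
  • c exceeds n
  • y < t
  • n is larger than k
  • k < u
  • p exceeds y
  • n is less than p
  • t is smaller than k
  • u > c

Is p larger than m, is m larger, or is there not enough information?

p

The relevant relations are m < k; k < n; n < c; c < p.
Together: m < k < n < c < p.
So p is larger.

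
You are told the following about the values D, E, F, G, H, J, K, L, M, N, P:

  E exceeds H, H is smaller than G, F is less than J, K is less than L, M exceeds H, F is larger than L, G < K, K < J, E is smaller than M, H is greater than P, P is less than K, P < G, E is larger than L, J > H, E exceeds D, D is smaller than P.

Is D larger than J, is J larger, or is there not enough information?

J

Following the relations from D: D < P < H < G < K < L < F < J.
So J is larger.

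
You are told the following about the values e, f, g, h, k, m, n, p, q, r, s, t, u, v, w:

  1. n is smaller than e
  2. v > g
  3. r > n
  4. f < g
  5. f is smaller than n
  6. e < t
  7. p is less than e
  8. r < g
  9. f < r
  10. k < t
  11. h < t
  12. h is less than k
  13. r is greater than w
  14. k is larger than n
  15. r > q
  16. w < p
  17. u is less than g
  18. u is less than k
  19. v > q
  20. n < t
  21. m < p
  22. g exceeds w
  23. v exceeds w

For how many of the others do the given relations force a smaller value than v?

7

Directly below v: w, q, g.
One step further: f, u, r (6 so far).
One step further: n (7 so far).
No other element is forced below v by the given relations, so the count is 7.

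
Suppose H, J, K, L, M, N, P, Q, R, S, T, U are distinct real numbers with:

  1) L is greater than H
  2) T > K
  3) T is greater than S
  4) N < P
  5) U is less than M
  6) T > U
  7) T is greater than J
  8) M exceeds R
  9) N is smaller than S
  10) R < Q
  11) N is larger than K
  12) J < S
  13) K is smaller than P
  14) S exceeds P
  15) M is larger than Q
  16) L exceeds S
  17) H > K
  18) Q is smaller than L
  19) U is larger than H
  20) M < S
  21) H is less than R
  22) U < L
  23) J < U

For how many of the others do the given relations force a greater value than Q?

4

The elements the relations force above Q are M, S, L, T — no chain reaches any other.
That is 4.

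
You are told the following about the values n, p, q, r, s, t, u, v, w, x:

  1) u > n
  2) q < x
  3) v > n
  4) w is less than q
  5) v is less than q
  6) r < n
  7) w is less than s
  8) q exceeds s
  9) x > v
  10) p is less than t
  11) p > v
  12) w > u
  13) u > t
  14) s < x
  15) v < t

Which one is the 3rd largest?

Piecing the relations together gives one ordering: r < n < v < p < t < u < w < s < q < x.
The 3rd largest is s.

s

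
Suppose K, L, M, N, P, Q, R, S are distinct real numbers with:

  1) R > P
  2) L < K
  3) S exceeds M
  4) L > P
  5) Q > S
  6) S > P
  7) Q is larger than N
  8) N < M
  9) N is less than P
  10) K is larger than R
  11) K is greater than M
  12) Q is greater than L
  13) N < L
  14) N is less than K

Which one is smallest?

N

Chaining upward from N: directly above it, P, M, L, Q, K; then R, S.
That covers every other element, and nothing is given below N, so N is the smallest.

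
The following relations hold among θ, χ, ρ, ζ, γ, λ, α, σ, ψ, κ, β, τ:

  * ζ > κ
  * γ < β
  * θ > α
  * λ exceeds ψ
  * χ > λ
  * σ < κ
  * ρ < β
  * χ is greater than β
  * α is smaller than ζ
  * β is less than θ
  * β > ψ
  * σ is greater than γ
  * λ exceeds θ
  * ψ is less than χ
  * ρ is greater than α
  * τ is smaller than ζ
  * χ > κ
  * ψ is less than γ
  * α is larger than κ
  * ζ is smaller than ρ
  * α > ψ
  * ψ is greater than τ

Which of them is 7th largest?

α

Chaining the given pairs: τ < ψ < γ < σ < κ < α < ζ < ρ < β < θ < λ < χ.
Counting 7 from the largest end gives α.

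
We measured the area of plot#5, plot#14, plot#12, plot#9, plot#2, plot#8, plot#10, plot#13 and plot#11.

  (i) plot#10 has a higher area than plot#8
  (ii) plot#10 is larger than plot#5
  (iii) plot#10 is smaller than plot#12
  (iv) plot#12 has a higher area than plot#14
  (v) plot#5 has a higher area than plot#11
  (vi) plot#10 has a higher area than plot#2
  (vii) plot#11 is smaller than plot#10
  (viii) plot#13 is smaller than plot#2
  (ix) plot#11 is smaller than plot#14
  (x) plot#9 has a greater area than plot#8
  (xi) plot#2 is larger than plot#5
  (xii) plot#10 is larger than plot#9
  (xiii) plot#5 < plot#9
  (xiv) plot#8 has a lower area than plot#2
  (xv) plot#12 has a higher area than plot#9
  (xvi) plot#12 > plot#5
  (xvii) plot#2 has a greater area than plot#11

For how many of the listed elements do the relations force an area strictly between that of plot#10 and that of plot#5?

2

Chaining upward from plot#5 reaches: plot#9, plot#2, plot#12.
Chaining downward from plot#10 reaches: plot#8, plot#11, plot#13, plot#9, plot#2.
Strictly between plot#5 and plot#10 are those in both lists: plot#9, plot#2 — 2 elements.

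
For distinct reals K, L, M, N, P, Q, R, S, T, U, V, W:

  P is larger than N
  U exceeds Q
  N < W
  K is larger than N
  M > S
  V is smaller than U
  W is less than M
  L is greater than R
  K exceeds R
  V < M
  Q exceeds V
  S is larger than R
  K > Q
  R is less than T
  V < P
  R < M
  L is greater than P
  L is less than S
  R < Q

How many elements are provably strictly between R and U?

1

The relations place R below U. An element lies strictly between them when it is forced above R and also forced below U.
Above R: {L, Q, S, M, T, K}. Below U: {V, Q}.
Intersection: {Q} — 1.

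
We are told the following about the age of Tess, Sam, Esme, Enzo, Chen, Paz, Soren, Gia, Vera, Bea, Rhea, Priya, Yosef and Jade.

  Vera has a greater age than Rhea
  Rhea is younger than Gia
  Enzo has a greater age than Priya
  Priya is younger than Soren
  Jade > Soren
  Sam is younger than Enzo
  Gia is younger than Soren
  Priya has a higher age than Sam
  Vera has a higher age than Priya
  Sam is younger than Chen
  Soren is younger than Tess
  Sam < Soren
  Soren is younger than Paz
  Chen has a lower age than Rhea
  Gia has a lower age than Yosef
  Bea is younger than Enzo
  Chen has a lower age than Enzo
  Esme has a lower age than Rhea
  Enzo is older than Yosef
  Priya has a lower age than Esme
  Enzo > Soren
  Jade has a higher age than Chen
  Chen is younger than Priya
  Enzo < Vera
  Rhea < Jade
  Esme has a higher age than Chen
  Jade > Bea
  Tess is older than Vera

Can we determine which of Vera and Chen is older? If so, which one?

Link the given pairs in sequence: Chen < Priya; Priya < Esme; Esme < Rhea; Rhea < Gia; Gia < Soren; Soren < Enzo; Enzo < Vera.
Chaining these gives Chen < Priya < Esme < Rhea < Gia < Soren < Enzo < Vera.
So Vera is older.

Vera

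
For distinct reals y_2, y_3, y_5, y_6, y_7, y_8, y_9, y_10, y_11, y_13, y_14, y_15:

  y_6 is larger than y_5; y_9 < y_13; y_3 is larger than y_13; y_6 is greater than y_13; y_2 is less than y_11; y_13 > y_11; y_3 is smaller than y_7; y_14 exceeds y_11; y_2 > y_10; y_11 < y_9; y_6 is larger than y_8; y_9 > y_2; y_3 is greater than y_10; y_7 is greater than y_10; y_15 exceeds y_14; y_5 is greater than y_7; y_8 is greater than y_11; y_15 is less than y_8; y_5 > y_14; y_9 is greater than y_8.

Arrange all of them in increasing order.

The consecutive links are each given: y_10 < y_2; y_2 < y_11; y_11 < y_14; y_14 < y_15; y_15 < y_8; y_8 < y_9; y_9 < y_13; y_13 < y_3; y_3 < y_7; y_7 < y_5; y_5 < y_6.

y_10 < y_2 < y_11 < y_14 < y_15 < y_8 < y_9 < y_13 < y_3 < y_7 < y_5 < y_6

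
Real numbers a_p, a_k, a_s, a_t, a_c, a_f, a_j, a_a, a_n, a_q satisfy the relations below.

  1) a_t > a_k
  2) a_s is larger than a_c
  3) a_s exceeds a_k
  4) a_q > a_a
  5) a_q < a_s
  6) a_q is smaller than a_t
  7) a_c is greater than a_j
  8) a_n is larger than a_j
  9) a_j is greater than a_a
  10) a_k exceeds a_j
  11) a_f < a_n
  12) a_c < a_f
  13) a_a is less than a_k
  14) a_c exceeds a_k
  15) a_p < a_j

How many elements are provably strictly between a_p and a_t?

2

Chaining upward from a_p reaches: a_j, a_k, a_c, a_s, a_f, a_n.
Chaining downward from a_t reaches: a_a, a_j, a_k, a_q.
Strictly between a_p and a_t are those in both lists: a_j, a_k — 2 elements.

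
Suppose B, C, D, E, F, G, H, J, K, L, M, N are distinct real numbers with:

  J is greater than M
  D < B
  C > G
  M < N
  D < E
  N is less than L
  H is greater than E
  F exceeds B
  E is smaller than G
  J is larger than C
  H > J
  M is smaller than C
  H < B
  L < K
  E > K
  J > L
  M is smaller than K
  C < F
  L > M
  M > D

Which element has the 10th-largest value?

N

The consecutive relations fix a unique order: D < M < N < L < K < E < G < C < J < H < B < F.
The 10th largest is N.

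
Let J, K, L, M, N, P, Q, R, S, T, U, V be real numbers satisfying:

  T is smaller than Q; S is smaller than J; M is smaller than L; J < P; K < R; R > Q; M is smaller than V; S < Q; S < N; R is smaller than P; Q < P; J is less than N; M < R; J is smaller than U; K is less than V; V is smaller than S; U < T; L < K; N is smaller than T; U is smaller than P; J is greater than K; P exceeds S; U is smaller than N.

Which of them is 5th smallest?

The consecutive relations fix a unique order: M < L < K < V < S < J < U < N < T < Q < R < P.
Counting 5 from the smallest end gives S.

S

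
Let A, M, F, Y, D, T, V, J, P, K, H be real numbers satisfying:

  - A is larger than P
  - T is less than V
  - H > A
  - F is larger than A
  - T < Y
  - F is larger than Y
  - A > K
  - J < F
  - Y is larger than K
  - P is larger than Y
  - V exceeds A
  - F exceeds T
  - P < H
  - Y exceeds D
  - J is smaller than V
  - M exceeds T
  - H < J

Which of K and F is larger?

F

Following the relations from K: K < Y < P < A < H < J < F.
So K < F; F is the larger of the two.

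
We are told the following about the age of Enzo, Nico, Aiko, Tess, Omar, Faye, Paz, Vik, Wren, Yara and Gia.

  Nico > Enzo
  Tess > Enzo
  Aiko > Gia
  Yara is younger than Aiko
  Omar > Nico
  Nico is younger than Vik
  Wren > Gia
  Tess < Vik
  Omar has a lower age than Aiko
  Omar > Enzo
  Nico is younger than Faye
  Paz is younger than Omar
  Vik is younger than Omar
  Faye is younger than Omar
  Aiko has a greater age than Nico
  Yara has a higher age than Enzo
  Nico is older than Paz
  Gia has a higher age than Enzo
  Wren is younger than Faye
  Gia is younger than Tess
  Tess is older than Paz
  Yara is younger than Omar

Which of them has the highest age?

Paz is not greatest since Paz < Tess; Enzo is not greatest since Enzo < Nico; Gia is not greatest since Gia < Tess; Nico is not greatest since Nico < Aiko; Tess is not greatest since Tess < Vik; Vik is not greatest since Vik < Omar; Wren is not greatest since Wren < Faye; Yara is not greatest since Yara < Aiko; Faye is not greatest since Faye < Omar; Omar is not greatest since Omar < Aiko.
Only Aiko has nothing above it, so Aiko is the highest age.

Aiko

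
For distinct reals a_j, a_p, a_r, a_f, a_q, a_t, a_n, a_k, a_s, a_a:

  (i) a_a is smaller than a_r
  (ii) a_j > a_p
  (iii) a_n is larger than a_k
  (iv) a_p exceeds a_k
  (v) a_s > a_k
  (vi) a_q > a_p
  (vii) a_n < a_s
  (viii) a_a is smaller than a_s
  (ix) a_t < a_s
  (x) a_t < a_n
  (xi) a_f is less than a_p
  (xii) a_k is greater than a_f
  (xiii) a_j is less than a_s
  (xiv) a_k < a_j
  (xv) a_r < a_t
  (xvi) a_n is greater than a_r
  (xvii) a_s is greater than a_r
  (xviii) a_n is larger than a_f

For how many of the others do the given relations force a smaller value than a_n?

5

Directly below a_n: a_f, a_k, a_r, a_t.
One step further: a_a (5 so far).
Nothing else is reachable below a_n; 5 in all.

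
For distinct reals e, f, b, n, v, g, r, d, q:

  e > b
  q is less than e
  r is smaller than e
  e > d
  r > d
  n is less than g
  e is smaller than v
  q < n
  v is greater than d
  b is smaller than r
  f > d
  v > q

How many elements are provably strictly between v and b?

The relations place b below v. An element lies strictly between them when it is forced above b and also forced below v.
Above b: {r, e}. Below v: {d, q, r, e}.
Intersection: {r, e} — 2.

2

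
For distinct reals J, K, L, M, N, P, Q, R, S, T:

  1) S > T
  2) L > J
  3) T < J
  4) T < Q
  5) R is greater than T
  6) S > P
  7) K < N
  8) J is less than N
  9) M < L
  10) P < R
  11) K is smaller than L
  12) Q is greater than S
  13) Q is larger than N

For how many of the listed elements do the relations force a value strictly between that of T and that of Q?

3

The relations place T below Q. An element lies strictly between them when it is forced above T and also forced below Q.
Above T: {J, L, N, R, S}. Below Q: {J, P, K, N, S}.
Intersection: {J, N, S} — 3.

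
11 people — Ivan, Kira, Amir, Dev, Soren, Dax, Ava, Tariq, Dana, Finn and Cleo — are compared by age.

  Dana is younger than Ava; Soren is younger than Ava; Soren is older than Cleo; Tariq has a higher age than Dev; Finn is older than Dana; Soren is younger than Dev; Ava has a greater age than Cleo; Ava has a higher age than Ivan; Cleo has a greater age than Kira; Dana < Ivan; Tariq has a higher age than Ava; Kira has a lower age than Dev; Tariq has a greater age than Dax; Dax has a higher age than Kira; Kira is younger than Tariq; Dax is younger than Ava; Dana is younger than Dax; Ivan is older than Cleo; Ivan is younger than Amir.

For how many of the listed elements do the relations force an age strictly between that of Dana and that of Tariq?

3

Chaining upward from Dana reaches: Dax, Ivan, Ava, Finn, Amir.
Chaining downward from Tariq reaches: Kira, Cleo, Dax, Soren, Ivan, Ava, Dev.
Strictly between Dana and Tariq are those in both lists: Dax, Ivan, Ava — 3 elements.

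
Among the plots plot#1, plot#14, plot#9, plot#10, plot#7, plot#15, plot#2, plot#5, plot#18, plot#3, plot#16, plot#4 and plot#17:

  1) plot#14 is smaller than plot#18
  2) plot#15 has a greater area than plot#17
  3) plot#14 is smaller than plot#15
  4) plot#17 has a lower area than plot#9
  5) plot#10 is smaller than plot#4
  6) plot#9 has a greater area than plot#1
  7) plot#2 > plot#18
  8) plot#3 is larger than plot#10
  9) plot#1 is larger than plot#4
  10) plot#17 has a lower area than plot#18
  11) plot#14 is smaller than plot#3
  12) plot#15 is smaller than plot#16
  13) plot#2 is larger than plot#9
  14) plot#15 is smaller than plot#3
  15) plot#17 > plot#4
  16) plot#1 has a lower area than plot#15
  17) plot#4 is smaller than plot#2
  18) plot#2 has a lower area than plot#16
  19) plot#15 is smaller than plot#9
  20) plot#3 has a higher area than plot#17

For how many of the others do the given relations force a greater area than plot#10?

9

The elements the relations force above plot#10 are plot#4, plot#17, plot#1, plot#18, plot#15, plot#9, plot#2, plot#16, plot#3 — no chain reaches any other.
That is 9.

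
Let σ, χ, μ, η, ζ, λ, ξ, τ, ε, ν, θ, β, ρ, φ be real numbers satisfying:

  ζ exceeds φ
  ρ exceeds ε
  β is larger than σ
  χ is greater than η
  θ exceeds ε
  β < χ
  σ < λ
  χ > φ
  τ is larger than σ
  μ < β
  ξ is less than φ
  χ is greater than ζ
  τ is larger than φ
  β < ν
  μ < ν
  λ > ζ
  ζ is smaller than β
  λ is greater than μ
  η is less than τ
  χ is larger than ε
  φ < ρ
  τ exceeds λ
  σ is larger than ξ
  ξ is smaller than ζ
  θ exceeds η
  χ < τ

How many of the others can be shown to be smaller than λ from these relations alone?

Directly below λ: σ, μ, ζ.
One step further: ξ, φ (5 so far).
No other element is forced below λ by the given relations, so the count is 5.

5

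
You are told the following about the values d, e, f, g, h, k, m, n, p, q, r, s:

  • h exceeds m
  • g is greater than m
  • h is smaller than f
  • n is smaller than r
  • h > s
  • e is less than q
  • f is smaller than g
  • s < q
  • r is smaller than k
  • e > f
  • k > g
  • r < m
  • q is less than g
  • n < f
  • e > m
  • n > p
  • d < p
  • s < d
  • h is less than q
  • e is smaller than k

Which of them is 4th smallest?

Chaining the given pairs: s < d < p < n < r < m < h < f < e < q < g < k.
The 4th smallest is n.

n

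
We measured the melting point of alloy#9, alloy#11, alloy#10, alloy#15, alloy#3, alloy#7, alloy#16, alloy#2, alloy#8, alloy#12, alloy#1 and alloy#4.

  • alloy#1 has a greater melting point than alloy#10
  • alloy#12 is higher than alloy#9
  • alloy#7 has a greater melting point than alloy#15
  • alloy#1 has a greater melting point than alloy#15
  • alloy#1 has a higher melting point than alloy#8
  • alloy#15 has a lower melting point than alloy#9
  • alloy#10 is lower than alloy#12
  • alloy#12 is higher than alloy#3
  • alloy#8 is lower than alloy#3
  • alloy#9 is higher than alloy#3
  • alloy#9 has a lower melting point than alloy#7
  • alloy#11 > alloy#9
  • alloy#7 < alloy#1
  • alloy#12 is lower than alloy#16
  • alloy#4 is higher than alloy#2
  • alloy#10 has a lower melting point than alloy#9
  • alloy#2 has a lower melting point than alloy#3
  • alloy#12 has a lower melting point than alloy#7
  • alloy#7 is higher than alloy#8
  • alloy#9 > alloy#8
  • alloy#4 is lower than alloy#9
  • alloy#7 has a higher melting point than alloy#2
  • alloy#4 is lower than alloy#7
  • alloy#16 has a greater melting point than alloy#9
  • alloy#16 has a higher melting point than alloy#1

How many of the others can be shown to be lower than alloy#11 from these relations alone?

Directly below alloy#11: alloy#9.
One step further: alloy#8, alloy#15, alloy#3, alloy#4, alloy#10 (6 so far).
One step further: alloy#2 (7 so far).
No other element is forced below alloy#11 by the given relations, so the count is 7.

7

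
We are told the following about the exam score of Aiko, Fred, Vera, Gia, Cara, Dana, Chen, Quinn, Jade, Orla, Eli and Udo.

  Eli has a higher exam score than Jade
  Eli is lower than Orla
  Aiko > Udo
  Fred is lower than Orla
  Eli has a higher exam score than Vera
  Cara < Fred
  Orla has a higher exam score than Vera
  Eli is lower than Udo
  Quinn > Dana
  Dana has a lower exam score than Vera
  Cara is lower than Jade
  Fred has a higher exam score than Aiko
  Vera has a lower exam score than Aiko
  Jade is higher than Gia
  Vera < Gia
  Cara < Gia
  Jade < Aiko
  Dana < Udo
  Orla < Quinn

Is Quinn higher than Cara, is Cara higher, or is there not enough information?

Quinn

Cara < Gia < Jade < Eli < Udo < Aiko < Fred < Orla < Quinn, by transitivity through Gia, Jade, Eli, Udo, Aiko, Fred, Orla.
So Quinn is higher.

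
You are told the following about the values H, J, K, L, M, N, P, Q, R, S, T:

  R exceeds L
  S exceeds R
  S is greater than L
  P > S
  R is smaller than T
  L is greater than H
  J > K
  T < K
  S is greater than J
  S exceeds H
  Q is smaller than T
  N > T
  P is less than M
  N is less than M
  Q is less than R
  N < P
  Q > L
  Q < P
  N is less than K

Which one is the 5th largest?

The consecutive relations fix a unique order: H < L < Q < R < T < N < K < J < S < P < M.
Counting 5 from the largest end gives K.

K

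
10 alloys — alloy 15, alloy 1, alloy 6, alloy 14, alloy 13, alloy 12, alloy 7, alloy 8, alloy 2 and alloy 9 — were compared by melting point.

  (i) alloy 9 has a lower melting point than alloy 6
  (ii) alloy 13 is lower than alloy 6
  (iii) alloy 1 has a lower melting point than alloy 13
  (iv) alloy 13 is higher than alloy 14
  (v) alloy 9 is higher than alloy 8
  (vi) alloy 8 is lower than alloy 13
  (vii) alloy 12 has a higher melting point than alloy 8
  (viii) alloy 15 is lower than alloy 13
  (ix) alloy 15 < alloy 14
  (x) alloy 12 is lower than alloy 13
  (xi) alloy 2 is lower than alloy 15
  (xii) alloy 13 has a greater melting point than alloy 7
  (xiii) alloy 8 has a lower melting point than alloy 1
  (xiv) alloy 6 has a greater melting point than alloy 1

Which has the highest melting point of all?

Chaining downward from alloy 6: directly below it, alloy 1, alloy 9, alloy 13; then alloy 15, alloy 8, alloy 12, alloy 14, alloy 7; then alloy 2.
That covers every other element, and nothing is given above alloy 6, so alloy 6 is the highest melting point.

alloy 6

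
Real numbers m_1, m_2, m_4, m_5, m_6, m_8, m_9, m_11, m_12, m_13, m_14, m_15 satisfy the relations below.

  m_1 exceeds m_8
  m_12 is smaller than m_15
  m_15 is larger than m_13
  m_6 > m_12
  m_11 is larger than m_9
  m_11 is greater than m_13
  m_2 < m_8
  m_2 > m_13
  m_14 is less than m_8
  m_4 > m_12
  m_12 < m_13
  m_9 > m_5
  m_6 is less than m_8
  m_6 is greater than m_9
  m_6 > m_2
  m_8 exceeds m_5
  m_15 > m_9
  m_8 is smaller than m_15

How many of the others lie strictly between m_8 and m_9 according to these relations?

The relations place m_9 below m_8. An element lies strictly between them when it is forced above m_9 and also forced below m_8.
Above m_9: {m_6, m_11, m_15, m_1}. Below m_8: {m_12, m_13, m_5, m_2, m_6, m_14}.
Intersection: {m_6} — 1.

1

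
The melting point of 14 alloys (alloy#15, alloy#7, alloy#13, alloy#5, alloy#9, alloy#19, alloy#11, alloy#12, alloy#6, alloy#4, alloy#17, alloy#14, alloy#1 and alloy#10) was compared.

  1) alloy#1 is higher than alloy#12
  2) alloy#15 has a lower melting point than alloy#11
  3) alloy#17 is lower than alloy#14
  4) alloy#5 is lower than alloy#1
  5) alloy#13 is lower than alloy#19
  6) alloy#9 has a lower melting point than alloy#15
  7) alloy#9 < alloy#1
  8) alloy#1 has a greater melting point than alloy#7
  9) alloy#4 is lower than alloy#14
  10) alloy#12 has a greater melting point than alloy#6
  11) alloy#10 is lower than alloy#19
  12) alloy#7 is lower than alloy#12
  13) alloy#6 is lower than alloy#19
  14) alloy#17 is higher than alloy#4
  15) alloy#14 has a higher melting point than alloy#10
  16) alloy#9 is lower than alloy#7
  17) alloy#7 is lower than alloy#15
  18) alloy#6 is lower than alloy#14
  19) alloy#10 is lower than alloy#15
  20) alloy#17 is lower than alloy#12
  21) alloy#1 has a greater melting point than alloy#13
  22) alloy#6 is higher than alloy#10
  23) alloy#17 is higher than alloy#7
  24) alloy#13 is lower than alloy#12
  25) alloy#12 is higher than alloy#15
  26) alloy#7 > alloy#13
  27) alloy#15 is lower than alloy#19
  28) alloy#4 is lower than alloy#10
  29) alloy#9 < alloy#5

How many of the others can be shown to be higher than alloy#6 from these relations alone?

4

The elements the relations force above alloy#6 are alloy#19, alloy#14, alloy#12, alloy#1 — no chain reaches any other.
That is 4.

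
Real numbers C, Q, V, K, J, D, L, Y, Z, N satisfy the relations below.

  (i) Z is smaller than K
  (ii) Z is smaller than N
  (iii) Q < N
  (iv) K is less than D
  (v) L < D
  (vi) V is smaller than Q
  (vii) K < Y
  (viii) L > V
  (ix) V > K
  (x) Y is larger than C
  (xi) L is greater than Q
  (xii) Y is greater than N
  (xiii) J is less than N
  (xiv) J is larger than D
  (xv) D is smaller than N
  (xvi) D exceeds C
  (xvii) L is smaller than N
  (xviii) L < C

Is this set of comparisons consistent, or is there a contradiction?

The single ordering Z < K < V < Q < L < C < D < J < N < Y satisfies every listed relation, so no contradiction arises.

consistent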